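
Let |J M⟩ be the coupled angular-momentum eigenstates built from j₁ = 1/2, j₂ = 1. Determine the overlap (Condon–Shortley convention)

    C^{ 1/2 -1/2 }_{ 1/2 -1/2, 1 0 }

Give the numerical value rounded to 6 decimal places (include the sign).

-0.577350

triangle: 1!×0!×1!/3! = 1/6
(j±m)!: 0!×1!×1!×1!×0!×1! = 1
prefactor² = (2J+1)×Δ×N² = 1/3
  k=1: −1/(1!×0!×0!×0!×0!×1!) = -1
Σ = -1  ⇒  CG² = 1/3×(-1)² = 1/3
CG = −√(1/3) = -0.577350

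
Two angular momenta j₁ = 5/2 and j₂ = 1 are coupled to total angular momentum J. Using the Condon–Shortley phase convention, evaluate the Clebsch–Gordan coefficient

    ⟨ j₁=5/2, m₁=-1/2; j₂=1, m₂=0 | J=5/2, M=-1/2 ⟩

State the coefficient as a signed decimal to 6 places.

−√(1/35) = -0.169031

triangle: 1!·4!·1!/7! = 24/5040
(j±m)!: 2!·3!·1!·1!·2!·3! = 144
prefactor² = (2J+1)·Δ·N² = 144/35
  k=0: +1/(0!·1!·3!·1!·1!·0!) = 1/6
  k=1: −1/(1!·0!·2!·0!·2!·1!) = -1/4
Σ = -1/12  ⇒  CG² = 144/35·(-1/12)² = 1/35
CG = −√(1/35) = -0.169031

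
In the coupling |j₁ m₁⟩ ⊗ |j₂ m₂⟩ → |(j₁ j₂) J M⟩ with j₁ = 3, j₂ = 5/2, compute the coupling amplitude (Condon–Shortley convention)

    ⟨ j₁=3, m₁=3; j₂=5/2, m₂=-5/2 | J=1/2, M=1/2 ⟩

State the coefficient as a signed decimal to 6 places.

+√(2/7) ≈ +0.534522

j₁+j₂−J=5  J+j₁−j₂=1  J−j₁+j₂=0  j₁+j₂+J+1=7
(j₁±m₁, j₂±m₂, J±M) = (6,0,0,5,1,0)
P² = 28800/7
sum k=0..0:
  [0] +1/120 = 1/120
S = 1/120
C² = P²·S² = 2/7 ; C = +0.534522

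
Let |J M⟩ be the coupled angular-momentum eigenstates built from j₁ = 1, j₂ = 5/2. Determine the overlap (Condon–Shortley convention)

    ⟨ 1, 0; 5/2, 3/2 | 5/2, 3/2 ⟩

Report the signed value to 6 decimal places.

−√(9/35) ≈ -0.507093

√[6·1!1!4!/7! · 1!1!4!1!4!1!] = √(576/35)
  +(−1)^0/∏(0,1,1,4,0,0)! = 1/24  (running 1/24)
  +(−1)^1/∏(1,0,0,3,1,1)! = -1/6  (running -1/8)
⟨..|..⟩ = √(576/35)·(-1/8) = -0.507093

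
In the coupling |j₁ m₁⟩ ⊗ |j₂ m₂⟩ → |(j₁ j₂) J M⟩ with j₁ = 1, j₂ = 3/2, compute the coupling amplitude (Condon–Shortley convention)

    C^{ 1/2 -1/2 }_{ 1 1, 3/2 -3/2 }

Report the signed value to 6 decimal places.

+0.707107

√[2·2!0!1!/4! · 2!0!0!3!0!1!] = √(2)
  +(−1)^0/∏(0,2,0,0,0,1)! = 1/2  (running 1/2)
⟨..|..⟩ = √(2)·(1/2) = +0.707107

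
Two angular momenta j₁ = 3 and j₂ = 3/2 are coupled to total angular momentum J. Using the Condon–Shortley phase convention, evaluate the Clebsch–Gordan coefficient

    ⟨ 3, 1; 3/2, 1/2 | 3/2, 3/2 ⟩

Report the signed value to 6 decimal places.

+0.338062  (= +√(4/35))

√[4·3!3!0!/7! · 4!2!2!1!3!0!] = √(576/35)
  +(−1)^2/∏(2,1,0,0,3,0)! = 1/12  (running 1/12)
⟨..|..⟩ = √(576/35)·(1/12) = +0.338062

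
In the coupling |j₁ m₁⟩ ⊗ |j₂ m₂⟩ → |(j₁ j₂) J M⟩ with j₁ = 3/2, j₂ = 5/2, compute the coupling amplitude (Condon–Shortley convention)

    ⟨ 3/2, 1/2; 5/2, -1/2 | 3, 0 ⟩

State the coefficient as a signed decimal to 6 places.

+0.447214  (= +√(1/5))

j₁+j₂−J=1  J+j₁−j₂=2  J−j₁+j₂=4  j₁+j₂+J+1=8
(j₁±m₁, j₂±m₂, J±M) = (2,1,2,3,3,3)
P² = 36/5
sum k=0..1:
  [0] +1/4 = 1/4
  [1] −1/12 = -1/12
S = 1/6
C² = P²·S² = 1/5 ; C = +0.447214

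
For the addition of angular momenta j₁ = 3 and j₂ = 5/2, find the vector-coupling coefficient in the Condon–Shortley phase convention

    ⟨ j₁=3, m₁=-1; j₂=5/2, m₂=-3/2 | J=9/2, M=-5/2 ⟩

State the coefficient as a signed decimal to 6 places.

√[10·1!5!4!/11! · 2!4!1!4!2!7!] = √(92160/11)
  +(−1)^0/∏(0,1,4,1,1,3)! = 1/144  (running 1/144)
  +(−1)^1/∏(1,0,3,0,2,4)! = -1/288  (running 1/288)
⟨..|..⟩ = √(92160/11)·(1/288) = +0.317821

+√(10/99) = +0.317821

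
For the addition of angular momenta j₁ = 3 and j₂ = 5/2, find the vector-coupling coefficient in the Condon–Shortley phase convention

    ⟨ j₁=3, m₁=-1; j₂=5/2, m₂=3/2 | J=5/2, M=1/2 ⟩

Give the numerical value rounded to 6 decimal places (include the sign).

√[6·3!3!2!/9! · 2!4!4!1!3!2!] = √(576/35)
  +(−1)^2/∏(2,1,2,2,1,0)! = 1/8  (running 1/8)
  +(−1)^3/∏(3,0,1,1,2,1)! = -1/12  (running 1/24)
⟨..|..⟩ = √(576/35)·(1/24) = +0.169031

+√(1/35) = +0.169031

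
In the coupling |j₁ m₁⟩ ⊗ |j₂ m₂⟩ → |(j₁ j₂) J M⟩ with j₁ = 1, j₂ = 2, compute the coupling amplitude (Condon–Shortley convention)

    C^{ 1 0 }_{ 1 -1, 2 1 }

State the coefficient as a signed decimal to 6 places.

j₁+j₂−J=2  J+j₁−j₂=0  J−j₁+j₂=2  j₁+j₂+J+1=5
(j₁±m₁, j₂±m₂, J±M) = (0,2,3,1,1,1)
P² = 6/5
sum k=2..2:
  [2] +1/2 = 1/2
S = 1/2
C² = P²·S² = 3/10 ; C = +0.547723

+0.547723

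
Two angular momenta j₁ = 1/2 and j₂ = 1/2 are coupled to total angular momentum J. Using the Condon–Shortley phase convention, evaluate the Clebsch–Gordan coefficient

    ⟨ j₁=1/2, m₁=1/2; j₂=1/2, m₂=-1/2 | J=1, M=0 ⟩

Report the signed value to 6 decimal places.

j₁+j₂−J=0  J+j₁−j₂=1  J−j₁+j₂=1  j₁+j₂+J+1=3
(j₁±m₁, j₂±m₂, J±M) = (1,0,0,1,1,1)
P² = 1/2
sum k=0..0:
  [0] +1/1 = 1
S = 1
C² = P²·S² = 1/2 ; C = +0.707107

+0.707107  (= +√(1/2))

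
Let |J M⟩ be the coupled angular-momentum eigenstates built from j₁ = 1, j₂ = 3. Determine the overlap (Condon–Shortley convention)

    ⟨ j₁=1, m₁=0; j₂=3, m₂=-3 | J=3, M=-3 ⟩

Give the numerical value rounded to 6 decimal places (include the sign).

+0.866025

j₁+j₂−J=1  J+j₁−j₂=1  J−j₁+j₂=5  j₁+j₂+J+1=8
(j₁±m₁, j₂±m₂, J±M) = (1,1,0,6,0,6)
P² = 10800
sum k=0..0:
  [0] +1/120 = 1/120
S = 1/120
C² = P²·S² = 3/4 ; C = +0.866025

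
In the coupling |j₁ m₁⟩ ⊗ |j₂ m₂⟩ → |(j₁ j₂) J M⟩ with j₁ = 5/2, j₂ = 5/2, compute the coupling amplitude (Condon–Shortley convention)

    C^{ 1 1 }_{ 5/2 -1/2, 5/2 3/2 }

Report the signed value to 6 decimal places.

-0.478091

j₁+j₂−J=4  J+j₁−j₂=1  J−j₁+j₂=1  j₁+j₂+J+1=7
(j₁±m₁, j₂±m₂, J±M) = (2,3,4,1,2,0)
P² = 288/35
sum k=3..3:
  [3] −1/6 = -1/6
S = -1/6
C² = P²·S² = 8/35 ; C = -0.478091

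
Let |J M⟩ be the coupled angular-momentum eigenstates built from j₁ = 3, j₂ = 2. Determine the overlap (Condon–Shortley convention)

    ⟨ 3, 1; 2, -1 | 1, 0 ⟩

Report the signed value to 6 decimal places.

-0.478091

triangle: 4!*2!*0!/7! = 48/5040
(j±m)!: 4!*2!*1!*3!*1!*1! = 288
prefactor² = (2J+1)*Δ*N² = 288/35
  k=1: −1/(1!*3!*1!*0!*1!*0!) = -1/6
Σ = -1/6  ⇒  CG² = 288/35*(-1/6)² = 8/35
CG = −√(8/35) = -0.478091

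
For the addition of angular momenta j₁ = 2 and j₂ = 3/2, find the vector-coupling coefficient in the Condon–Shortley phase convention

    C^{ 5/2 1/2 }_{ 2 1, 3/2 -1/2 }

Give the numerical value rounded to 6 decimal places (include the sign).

√[6·1!3!2!/7! · 3!1!1!2!3!2!] = √(72/35)
  +(−1)^0/∏(0,1,1,1,2,1)! = 1/2  (running 1/2)
  +(−1)^1/∏(1,0,0,0,3,2)! = -1/12  (running 5/12)
⟨..|..⟩ = √(72/35)·(5/12) = +0.597614

+√(5/14) = +0.597614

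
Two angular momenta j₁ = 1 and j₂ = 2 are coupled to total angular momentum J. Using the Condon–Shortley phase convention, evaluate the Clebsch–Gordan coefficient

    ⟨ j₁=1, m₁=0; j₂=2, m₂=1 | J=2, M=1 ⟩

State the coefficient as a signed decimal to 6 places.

-0.408248  (= −√(1/6))

j₁+j₂−J=1  J+j₁−j₂=1  J−j₁+j₂=3  j₁+j₂+J+1=6
(j₁±m₁, j₂±m₂, J±M) = (1,1,3,1,3,1)
P² = 3/2
sum k=0..1:
  [0] +1/6 = 1/6
  [1] −1/2 = -1/2
S = -1/3
C² = P²·S² = 1/6 ; C = -0.408248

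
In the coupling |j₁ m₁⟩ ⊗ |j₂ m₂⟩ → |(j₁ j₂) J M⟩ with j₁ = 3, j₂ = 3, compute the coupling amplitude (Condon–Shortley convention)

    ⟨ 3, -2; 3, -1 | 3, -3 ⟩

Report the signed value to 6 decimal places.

triangle: 3!×3!×3!/10! = 216/3628800
(j±m)!: 1!×5!×2!×4!×0!×6! = 4147200
prefactor² = (2J+1)×Δ×N² = 1728
  k=2: +1/(2!×1!×3!×0!×0!×3!) = 1/72
Σ = 1/72  ⇒  CG² = 1728×1/72² = 1/3
CG = +√(1/3) = +0.577350

+√(1/3) = +0.577350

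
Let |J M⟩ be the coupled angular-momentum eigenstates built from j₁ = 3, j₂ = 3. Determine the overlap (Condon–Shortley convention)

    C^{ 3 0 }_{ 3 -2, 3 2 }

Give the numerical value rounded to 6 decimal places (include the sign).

-0.408248  (= −√(1/6))

j₁+j₂−J=3  J+j₁−j₂=3  J−j₁+j₂=3  j₁+j₂+J+1=10
(j₁±m₁, j₂±m₂, J±M) = (1,5,5,1,3,3)
P² = 216
sum k=2..3:
  [2] +1/72 = 1/72
  [3] −1/24 = -1/24
S = -1/36
C² = P²·S² = 1/6 ; C = -0.408248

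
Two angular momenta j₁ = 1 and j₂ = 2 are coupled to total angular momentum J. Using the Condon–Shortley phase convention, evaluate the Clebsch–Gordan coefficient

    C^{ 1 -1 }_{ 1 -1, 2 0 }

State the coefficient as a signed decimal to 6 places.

+√(1/10) ≈ +0.316228

j₁+j₂−J=2  J+j₁−j₂=0  J−j₁+j₂=2  j₁+j₂+J+1=5
(j₁±m₁, j₂±m₂, J±M) = (0,2,2,2,0,2)
P² = 8/5
sum k=2..2:
  [2] +1/4 = 1/4
S = 1/4
C² = P²·S² = 1/10 ; C = +0.316228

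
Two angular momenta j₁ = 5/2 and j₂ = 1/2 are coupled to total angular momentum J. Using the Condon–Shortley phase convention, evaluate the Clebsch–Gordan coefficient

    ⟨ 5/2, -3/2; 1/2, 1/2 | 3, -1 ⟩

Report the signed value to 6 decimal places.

triangle: 0!·5!·1!/7! = 120/5040
(j±m)!: 1!·4!·1!·0!·2!·4! = 1152
prefactor² = (2J+1)·Δ·N² = 192
  k=0: +1/(0!·0!·4!·1!·1!·0!) = 1/24
Σ = 1/24  ⇒  CG² = 192·1/24² = 1/3
CG = +√(1/3) = +0.577350

+0.577350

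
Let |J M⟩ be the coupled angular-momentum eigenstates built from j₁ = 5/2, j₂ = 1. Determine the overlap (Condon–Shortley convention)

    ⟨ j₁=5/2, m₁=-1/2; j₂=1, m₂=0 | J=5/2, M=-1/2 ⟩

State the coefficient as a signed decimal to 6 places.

j₁+j₂−J=1  J+j₁−j₂=4  J−j₁+j₂=1  j₁+j₂+J+1=7
(j₁±m₁, j₂±m₂, J±M) = (2,3,1,1,2,3)
P² = 144/35
sum k=0..1:
  [0] +1/6 = 1/6
  [1] −1/4 = -1/4
S = -1/12
C² = P²·S² = 1/35 ; C = -0.169031

-0.169031  (= −√(1/35))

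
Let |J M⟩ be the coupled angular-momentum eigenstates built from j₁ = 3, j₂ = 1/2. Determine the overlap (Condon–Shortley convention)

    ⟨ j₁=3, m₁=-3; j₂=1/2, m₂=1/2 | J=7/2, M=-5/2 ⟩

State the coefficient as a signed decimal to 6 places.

+√(1/7) = +0.377964

√[8·0!6!1!/8! · 0!6!1!0!1!6!] = √(518400/7)
  +(−1)^0/∏(0,0,6,1,0,0)! = 1/720  (running 1/720)
⟨..|..⟩ = √(518400/7)·(1/720) = +0.377964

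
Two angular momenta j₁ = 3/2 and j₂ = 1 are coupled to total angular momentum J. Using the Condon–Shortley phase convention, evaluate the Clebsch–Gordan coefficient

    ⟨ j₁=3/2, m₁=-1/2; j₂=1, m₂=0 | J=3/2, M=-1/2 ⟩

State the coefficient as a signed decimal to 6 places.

-0.258199

√[4·1!2!1!/5! · 1!2!1!1!1!2!] = √(4/15)
  +(−1)^0/∏(0,1,2,1,0,0)! = 1/2  (running 1/2)
  +(−1)^1/∏(1,0,1,0,1,1)! = -1  (running -1/2)
⟨..|..⟩ = √(4/15)·(-1/2) = -0.258199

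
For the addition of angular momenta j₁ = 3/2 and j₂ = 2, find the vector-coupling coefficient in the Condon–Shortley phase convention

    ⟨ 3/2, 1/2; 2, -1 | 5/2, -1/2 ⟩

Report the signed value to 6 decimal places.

j₁+j₂−J=1  J+j₁−j₂=2  J−j₁+j₂=3  j₁+j₂+J+1=7
(j₁±m₁, j₂±m₂, J±M) = (2,1,1,3,2,3)
P² = 72/35
sum k=0..1:
  [0] +1/2 = 1/2
  [1] −1/12 = -1/12
S = 5/12
C² = P²·S² = 5/14 ; C = +0.597614

+√(5/14) = +0.597614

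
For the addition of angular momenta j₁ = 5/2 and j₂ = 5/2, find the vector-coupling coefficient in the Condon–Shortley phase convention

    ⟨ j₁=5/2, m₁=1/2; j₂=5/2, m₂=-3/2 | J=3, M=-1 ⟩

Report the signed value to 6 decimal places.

√[7·2!3!3!/9! · 3!2!1!4!2!4!] = √(96/5)
  +(−1)^0/∏(0,2,2,1,1,2)! = 1/8  (running 1/8)
  +(−1)^1/∏(1,1,1,0,2,3)! = -1/12  (running 1/24)
⟨..|..⟩ = √(96/5)·(1/24) = +0.182574

+0.182574  (= +√(1/30))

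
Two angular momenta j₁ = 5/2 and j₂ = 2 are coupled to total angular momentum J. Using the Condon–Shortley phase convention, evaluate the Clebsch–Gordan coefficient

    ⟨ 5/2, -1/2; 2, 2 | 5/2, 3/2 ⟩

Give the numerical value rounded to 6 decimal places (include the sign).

+√(27/70) = +0.621059

triangle: 2!*3!*2!/8! = 24/40320
(j±m)!: 2!*3!*4!*0!*4!*1! = 6912
prefactor² = (2J+1)*Δ*N² = 864/35
  k=2: +1/(2!*0!*1!*2!*2!*0!) = 1/8
Σ = 1/8  ⇒  CG² = 864/35*1/8² = 27/70
CG = +√(27/70) = +0.621059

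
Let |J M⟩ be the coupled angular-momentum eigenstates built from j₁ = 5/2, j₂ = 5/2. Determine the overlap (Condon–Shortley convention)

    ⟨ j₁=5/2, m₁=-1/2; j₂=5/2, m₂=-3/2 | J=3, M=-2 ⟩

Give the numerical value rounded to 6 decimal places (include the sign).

j₁+j₂−J=2  J+j₁−j₂=3  J−j₁+j₂=3  j₁+j₂+J+1=9
(j₁±m₁, j₂±m₂, J±M) = (2,3,1,4,1,5)
P² = 48
sum k=0..1:
  [0] +1/24 = 1/24
  [1] −1/12 = -1/12
S = -1/24
C² = P²·S² = 1/12 ; C = -0.288675

−√(1/12) = -0.288675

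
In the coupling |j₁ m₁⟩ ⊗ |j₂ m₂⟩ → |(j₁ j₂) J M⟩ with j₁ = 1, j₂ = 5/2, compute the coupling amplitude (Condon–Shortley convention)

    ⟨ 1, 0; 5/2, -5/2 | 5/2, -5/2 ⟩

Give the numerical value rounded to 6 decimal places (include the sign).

+0.845154  (= +√(5/7))

j₁+j₂−J=1  J+j₁−j₂=1  J−j₁+j₂=4  j₁+j₂+J+1=7
(j₁±m₁, j₂±m₂, J±M) = (1,1,0,5,0,5)
P² = 2880/7
sum k=0..0:
  [0] +1/24 = 1/24
S = 1/24
C² = P²·S² = 5/7 ; C = +0.845154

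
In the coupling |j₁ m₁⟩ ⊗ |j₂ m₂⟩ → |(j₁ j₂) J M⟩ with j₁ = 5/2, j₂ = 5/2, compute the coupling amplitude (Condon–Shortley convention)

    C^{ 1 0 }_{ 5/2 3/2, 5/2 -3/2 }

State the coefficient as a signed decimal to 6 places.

-0.358569  (= −√(9/70))

triangle: 4!×1!×1!/7! = 24/5040
(j±m)!: 4!×1!×1!×4!×1!×1! = 576
prefactor² = (2J+1)×Δ×N² = 288/35
  k=0: +1/(0!×4!×1!×1!×0!×0!) = 1/24
  k=1: −1/(1!×3!×0!×0!×1!×1!) = -1/6
Σ = -1/8  ⇒  CG² = 288/35×(-1/8)² = 9/70
CG = −√(9/70) = -0.358569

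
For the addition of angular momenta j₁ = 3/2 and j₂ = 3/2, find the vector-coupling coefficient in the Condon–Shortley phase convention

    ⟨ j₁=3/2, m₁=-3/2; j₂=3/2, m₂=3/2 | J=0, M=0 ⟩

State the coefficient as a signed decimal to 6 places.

j₁+j₂−J=3  J+j₁−j₂=0  J−j₁+j₂=0  j₁+j₂+J+1=4
(j₁±m₁, j₂±m₂, J±M) = (0,3,3,0,0,0)
P² = 9
sum k=3..3:
  [3] −1/6 = -1/6
S = -1/6
C² = P²·S² = 1/4 ; C = -0.500000

−√(1/4) ≈ -0.500000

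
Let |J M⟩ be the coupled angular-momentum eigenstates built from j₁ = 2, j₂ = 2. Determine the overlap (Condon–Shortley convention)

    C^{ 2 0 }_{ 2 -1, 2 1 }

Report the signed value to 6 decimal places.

+0.267261  (= +√(1/14))

j₁+j₂−J=2  J+j₁−j₂=2  J−j₁+j₂=2  j₁+j₂+J+1=7
(j₁±m₁, j₂±m₂, J±M) = (1,3,3,1,2,2)
P² = 8/7
sum k=1..2:
  [1] −1/4 = -1/4
  [2] +1/2 = 1/2
S = 1/4
C² = P²·S² = 1/14 ; C = +0.267261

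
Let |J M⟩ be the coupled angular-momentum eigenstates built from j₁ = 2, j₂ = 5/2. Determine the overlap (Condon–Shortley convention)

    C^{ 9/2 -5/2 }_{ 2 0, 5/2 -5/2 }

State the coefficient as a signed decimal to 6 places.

+0.408248  (= +√(1/6))

j₁+j₂−J=0  J+j₁−j₂=4  J−j₁+j₂=5  j₁+j₂+J+1=10
(j₁±m₁, j₂±m₂, J±M) = (2,2,0,5,2,7)
P² = 38400
sum k=0..0:
  [0] +1/480 = 1/480
S = 1/480
C² = P²·S² = 1/6 ; C = +0.408248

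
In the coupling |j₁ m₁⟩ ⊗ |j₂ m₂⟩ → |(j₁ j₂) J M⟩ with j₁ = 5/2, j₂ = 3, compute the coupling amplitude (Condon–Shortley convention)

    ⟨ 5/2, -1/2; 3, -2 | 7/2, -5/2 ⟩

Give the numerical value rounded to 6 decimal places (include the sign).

√[8·2!3!4!/10! · 2!3!1!5!1!6!] = √(4608/7)
  +(−1)^0/∏(0,2,3,1,0,3)! = 1/72  (running 1/72)
  +(−1)^1/∏(1,1,2,0,1,4)! = -1/48  (running -1/144)
⟨..|..⟩ = √(4608/7)·(-1/144) = -0.178174

-0.178174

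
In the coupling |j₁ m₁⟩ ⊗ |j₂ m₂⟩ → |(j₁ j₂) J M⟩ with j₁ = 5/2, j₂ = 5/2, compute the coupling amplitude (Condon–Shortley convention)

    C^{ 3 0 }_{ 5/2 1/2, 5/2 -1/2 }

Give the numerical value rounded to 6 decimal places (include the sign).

j₁+j₂−J=2  J+j₁−j₂=3  J−j₁+j₂=3  j₁+j₂+J+1=9
(j₁±m₁, j₂±m₂, J±M) = (3,2,2,3,3,3)
P² = 36/5
sum k=0..2:
  [0] +1/8 = 1/8
  [1] −1/4 = -1/4
  [2] +1/72 = 1/72
S = -1/9
C² = P²·S² = 4/45 ; C = -0.298142

-0.298142  (= −√(4/45))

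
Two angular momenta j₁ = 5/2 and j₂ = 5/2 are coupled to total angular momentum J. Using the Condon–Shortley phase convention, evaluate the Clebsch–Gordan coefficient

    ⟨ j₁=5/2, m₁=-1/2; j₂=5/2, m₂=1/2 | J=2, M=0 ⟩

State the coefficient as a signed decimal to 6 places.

triangle: 3!·2!·2!/8! = 24/40320
(j±m)!: 2!·3!·3!·2!·2!·2! = 576
prefactor² = (2J+1)·Δ·N² = 12/7
  k=1: −1/(1!·2!·2!·2!·0!·0!) = -1/8
  k=2: +1/(2!·1!·1!·1!·1!·1!) = 1/2
  k=3: −1/(3!·0!·0!·0!·2!·2!) = -1/24
Σ = 1/3  ⇒  CG² = 12/7·1/3² = 4/21
CG = +√(4/21) = +0.436436

+√(4/21) = +0.436436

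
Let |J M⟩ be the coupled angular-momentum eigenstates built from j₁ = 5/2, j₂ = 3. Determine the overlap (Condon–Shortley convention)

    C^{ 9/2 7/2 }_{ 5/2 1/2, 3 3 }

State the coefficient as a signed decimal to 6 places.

-0.696311

√[10·1!4!5!/11! · 3!2!6!0!8!1!] = √(2764800/11)
  +(−1)^1/∏(1,0,1,5,3,0)! = -1/720  (running -1/720)
⟨..|..⟩ = √(2764800/11)·(-1/720) = -0.696311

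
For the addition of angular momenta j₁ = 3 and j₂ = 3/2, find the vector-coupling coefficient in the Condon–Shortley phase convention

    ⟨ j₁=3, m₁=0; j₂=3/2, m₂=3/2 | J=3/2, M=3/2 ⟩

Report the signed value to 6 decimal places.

−√(1/35) = -0.169031

√[4·3!3!0!/7! · 3!3!3!0!3!0!] = √(1296/35)
  +(−1)^3/∏(3,0,0,0,3,0)! = -1/36  (running -1/36)
⟨..|..⟩ = √(1296/35)·(-1/36) = -0.169031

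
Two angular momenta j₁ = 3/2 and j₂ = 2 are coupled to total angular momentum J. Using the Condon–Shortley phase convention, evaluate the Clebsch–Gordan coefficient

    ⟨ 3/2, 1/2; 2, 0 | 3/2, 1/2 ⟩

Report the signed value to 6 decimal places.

j₁+j₂−J=2  J+j₁−j₂=1  J−j₁+j₂=2  j₁+j₂+J+1=6
(j₁±m₁, j₂±m₂, J±M) = (2,1,2,2,2,1)
P² = 16/45
sum k=0..1:
  [0] +1/4 = 1/4
  [1] −1/1 = -1
S = -3/4
C² = P²·S² = 1/5 ; C = -0.447214

-0.447214  (= −√(1/5))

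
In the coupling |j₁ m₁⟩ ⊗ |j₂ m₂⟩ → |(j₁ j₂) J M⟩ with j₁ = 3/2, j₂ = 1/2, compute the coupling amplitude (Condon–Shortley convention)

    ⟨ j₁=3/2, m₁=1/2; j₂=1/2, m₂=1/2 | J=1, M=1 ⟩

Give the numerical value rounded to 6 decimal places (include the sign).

triangle: 1!·2!·0!/4! = 2/24
(j±m)!: 2!·1!·1!·0!·2!·0! = 4
prefactor² = (2J+1)·Δ·N² = 1
  k=1: −1/(1!·0!·0!·0!·2!·0!) = -1/2
Σ = -1/2  ⇒  CG² = 1·(-1/2)² = 1/4
CG = −√(1/4) = -0.500000

-0.500000  (= −√(1/4))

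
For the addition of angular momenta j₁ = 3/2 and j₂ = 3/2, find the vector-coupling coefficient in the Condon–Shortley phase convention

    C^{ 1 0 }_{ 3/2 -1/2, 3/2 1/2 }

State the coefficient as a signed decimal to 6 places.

triangle: 2!*1!*1!/5! = 2/120
(j±m)!: 1!*2!*2!*1!*1!*1! = 4
prefactor² = (2J+1)*Δ*N² = 1/5
  k=1: −1/(1!*1!*1!*1!*0!*0!) = -1
  k=2: +1/(2!*0!*0!*0!*1!*1!) = 1/2
Σ = -1/2  ⇒  CG² = 1/5*(-1/2)² = 1/20
CG = −√(1/20) = -0.223607

−√(1/20) ≈ -0.223607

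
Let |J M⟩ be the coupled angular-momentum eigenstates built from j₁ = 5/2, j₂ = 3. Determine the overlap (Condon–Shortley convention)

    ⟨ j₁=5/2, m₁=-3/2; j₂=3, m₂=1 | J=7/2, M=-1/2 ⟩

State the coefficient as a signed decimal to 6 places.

j₁+j₂−J=2  J+j₁−j₂=3  J−j₁+j₂=4  j₁+j₂+J+1=10
(j₁±m₁, j₂±m₂, J±M) = (1,4,4,2,3,4)
P² = 18432/175
sum k=1..2:
  [1] −1/36 = -1/36
  [2] +1/16 = 1/16
S = 5/144
C² = P²·S² = 8/63 ; C = +0.356348

+√(8/63) ≈ +0.356348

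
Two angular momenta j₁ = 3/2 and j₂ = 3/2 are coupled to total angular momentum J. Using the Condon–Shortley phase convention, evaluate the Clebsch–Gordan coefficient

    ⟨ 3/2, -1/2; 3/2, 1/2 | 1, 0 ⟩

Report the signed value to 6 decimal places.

triangle: 2!*1!*1!/5! = 2/120
(j±m)!: 1!*2!*2!*1!*1!*1! = 4
prefactor² = (2J+1)*Δ*N² = 1/5
  k=1: −1/(1!*1!*1!*1!*0!*0!) = -1
  k=2: +1/(2!*0!*0!*0!*1!*1!) = 1/2
Σ = -1/2  ⇒  CG² = 1/5*(-1/2)² = 1/20
CG = −√(1/20) = -0.223607

-0.223607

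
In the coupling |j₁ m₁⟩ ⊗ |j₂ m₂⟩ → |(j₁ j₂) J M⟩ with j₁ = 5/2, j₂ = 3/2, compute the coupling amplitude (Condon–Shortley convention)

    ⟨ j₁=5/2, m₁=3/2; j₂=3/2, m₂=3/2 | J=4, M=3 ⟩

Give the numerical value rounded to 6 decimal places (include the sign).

+0.790569

j₁+j₂−J=0  J+j₁−j₂=5  J−j₁+j₂=3  j₁+j₂+J+1=9
(j₁±m₁, j₂±m₂, J±M) = (4,1,3,0,7,1)
P² = 12960
sum k=0..0:
  [0] +1/144 = 1/144
S = 1/144
C² = P²·S² = 5/8 ; C = +0.790569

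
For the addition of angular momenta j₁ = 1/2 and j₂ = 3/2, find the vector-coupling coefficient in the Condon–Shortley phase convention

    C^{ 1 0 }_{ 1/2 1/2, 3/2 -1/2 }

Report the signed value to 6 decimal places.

triangle: 1!×0!×2!/4! = 2/24
(j±m)!: 1!×0!×1!×2!×1!×1! = 2
prefactor² = (2J+1)×Δ×N² = 1/2
  k=0: +1/(0!×1!×0!×1!×0!×1!) = 1
Σ = 1  ⇒  CG² = 1/2×1² = 1/2
CG = +√(1/2) = +0.707107

+0.707107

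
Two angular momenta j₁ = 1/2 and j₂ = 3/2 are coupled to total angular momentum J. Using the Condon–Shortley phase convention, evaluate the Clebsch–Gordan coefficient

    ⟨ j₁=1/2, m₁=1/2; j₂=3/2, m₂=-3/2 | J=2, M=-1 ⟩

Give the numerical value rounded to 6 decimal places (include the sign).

√[5·0!1!3!/5! · 1!0!0!3!1!3!] = √(9)
  +(−1)^0/∏(0,0,0,0,1,3)! = 1/6  (running 1/6)
⟨..|..⟩ = √(9)·(1/6) = +0.500000

+0.500000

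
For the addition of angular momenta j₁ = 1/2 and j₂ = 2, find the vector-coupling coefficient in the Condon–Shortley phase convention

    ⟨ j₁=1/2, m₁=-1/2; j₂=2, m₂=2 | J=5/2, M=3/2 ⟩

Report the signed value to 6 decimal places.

√[6·0!1!4!/6! · 0!1!4!0!4!1!] = √(576/5)
  +(−1)^0/∏(0,0,1,4,0,0)! = 1/24  (running 1/24)
⟨..|..⟩ = √(576/5)·(1/24) = +0.447214

+√(1/5) ≈ +0.447214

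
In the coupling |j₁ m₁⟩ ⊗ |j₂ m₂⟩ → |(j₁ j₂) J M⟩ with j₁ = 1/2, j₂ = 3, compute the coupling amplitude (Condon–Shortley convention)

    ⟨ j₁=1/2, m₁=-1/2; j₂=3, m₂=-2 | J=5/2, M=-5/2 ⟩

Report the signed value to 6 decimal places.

−√(1/7) ≈ -0.377964

√[6·1!0!5!/7! · 0!1!1!5!0!5!] = √(14400/7)
  +(−1)^1/∏(1,0,0,0,0,5)! = -1/120  (running -1/120)
⟨..|..⟩ = √(14400/7)·(-1/120) = -0.377964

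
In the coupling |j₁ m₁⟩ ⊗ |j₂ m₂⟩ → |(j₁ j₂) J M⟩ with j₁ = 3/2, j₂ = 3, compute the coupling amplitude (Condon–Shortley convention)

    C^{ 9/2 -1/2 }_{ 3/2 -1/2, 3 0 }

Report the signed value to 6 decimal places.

√[10·0!3!6!/10! · 1!2!3!3!4!5!] = √(17280/7)
  +(−1)^0/∏(0,0,2,3,1,3)! = 1/72  (running 1/72)
⟨..|..⟩ = √(17280/7)·(1/72) = +0.690066

+0.690066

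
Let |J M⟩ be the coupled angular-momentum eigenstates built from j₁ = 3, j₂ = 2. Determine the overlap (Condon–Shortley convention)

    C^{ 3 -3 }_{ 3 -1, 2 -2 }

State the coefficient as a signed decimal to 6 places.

triangle: 2!*4!*2!/9! = 96/362880
(j±m)!: 2!*4!*0!*4!*0!*6! = 829440
prefactor² = (2J+1)*Δ*N² = 1536
  k=0: +1/(0!*2!*4!*0!*0!*2!) = 1/96
Σ = 1/96  ⇒  CG² = 1536*1/96² = 1/6
CG = +√(1/6) = +0.408248

+0.408248  (= +√(1/6))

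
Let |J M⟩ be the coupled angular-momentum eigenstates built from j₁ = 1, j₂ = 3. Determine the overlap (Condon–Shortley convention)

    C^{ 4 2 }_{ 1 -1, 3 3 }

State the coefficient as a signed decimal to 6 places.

+√(1/28) = +0.188982

triangle: 0!·2!·6!/9! = 1440/362880
(j±m)!: 0!·2!·6!·0!·6!·2! = 2073600
prefactor² = (2J+1)·Δ·N² = 518400/7
  k=0: +1/(0!·0!·2!·6!·0!·0!) = 1/1440
Σ = 1/1440  ⇒  CG² = 518400/7·1/1440² = 1/28
CG = +√(1/28) = +0.188982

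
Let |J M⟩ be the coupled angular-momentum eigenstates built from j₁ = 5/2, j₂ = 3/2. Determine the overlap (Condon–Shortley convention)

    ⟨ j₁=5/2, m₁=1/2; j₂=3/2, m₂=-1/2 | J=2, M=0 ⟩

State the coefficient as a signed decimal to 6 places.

triangle: 2!·3!·1!/7! = 12/5040
(j±m)!: 3!·2!·1!·2!·2!·2! = 96
prefactor² = (2J+1)·Δ·N² = 8/7
  k=0: +1/(0!·2!·2!·1!·1!·0!) = 1/4
  k=1: −1/(1!·1!·1!·0!·2!·1!) = -1/2
Σ = -1/4  ⇒  CG² = 8/7·(-1/4)² = 1/14
CG = −√(1/14) = -0.267261

-0.267261  (= −√(1/14))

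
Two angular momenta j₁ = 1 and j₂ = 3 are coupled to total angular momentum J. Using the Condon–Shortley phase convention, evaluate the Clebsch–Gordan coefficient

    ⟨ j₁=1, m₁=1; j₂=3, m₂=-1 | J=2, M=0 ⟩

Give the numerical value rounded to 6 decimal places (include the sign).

+0.534522  (= +√(2/7))

√[5·2!0!4!/7! · 2!0!2!4!2!2!] = √(128/7)
  +(−1)^0/∏(0,2,0,2,0,2)! = 1/8  (running 1/8)
⟨..|..⟩ = √(128/7)·(1/8) = +0.534522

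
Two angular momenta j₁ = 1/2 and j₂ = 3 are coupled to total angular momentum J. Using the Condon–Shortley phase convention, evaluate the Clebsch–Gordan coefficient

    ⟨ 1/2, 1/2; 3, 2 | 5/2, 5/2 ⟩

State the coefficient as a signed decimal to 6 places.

+√(1/7) ≈ +0.377964

j₁+j₂−J=1  J+j₁−j₂=0  J−j₁+j₂=5  j₁+j₂+J+1=7
(j₁±m₁, j₂±m₂, J±M) = (1,0,5,1,5,0)
P² = 14400/7
sum k=0..0:
  [0] +1/120 = 1/120
S = 1/120
C² = P²·S² = 1/7 ; C = +0.377964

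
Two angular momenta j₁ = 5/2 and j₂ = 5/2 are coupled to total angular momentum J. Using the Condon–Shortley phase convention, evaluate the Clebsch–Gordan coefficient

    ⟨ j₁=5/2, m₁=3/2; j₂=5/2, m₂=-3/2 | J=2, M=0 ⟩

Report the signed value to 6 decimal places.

+0.109109

j₁+j₂−J=3  J+j₁−j₂=2  J−j₁+j₂=2  j₁+j₂+J+1=8
(j₁±m₁, j₂±m₂, J±M) = (4,1,1,4,2,2)
P² = 48/7
sum k=0..1:
  [0] +1/6 = 1/6
  [1] −1/8 = -1/8
S = 1/24
C² = P²·S² = 1/84 ; C = +0.109109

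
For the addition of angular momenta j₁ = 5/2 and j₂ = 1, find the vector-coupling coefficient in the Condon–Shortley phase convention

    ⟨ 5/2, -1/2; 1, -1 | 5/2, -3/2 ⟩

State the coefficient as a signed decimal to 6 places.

+√(16/35) ≈ +0.676123

j₁+j₂−J=1  J+j₁−j₂=4  J−j₁+j₂=1  j₁+j₂+J+1=7
(j₁±m₁, j₂±m₂, J±M) = (2,3,0,2,1,4)
P² = 576/35
sum k=0..0:
  [0] +1/6 = 1/6
S = 1/6
C² = P²·S² = 16/35 ; C = +0.676123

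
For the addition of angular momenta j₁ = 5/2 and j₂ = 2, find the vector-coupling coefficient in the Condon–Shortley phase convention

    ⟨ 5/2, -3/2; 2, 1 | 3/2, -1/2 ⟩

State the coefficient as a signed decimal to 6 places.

+√(2/105) = +0.138013

triangle: 3!*2!*1!/7! = 12/5040
(j±m)!: 1!*4!*3!*1!*1!*2! = 288
prefactor² = (2J+1)*Δ*N² = 96/35
  k=2: +1/(2!*1!*2!*1!*0!*0!) = 1/4
  k=3: −1/(3!*0!*1!*0!*1!*1!) = -1/6
Σ = 1/12  ⇒  CG² = 96/35*1/12² = 2/105
CG = +√(2/105) = +0.138013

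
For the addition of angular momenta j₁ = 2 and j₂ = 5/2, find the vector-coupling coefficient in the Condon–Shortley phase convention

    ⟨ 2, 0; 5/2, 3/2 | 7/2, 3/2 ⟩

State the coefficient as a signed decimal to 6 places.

triangle: 1!*3!*4!/9! = 144/362880
(j±m)!: 2!*2!*4!*1!*5!*2! = 23040
prefactor² = (2J+1)*Δ*N² = 512/7
  k=0: +1/(0!*1!*2!*4!*1!*0!) = 1/48
  k=1: −1/(1!*0!*1!*3!*2!*1!) = -1/12
Σ = -1/16  ⇒  CG² = 512/7*(-1/16)² = 2/7
CG = −√(2/7) = -0.534522

-0.534522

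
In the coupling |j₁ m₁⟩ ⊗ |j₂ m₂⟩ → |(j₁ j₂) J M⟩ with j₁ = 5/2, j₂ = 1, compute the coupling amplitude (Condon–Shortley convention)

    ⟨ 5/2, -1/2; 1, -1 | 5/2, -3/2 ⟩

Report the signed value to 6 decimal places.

j₁+j₂−J=1  J+j₁−j₂=4  J−j₁+j₂=1  j₁+j₂+J+1=7
(j₁±m₁, j₂±m₂, J±M) = (2,3,0,2,1,4)
P² = 576/35
sum k=0..0:
  [0] +1/6 = 1/6
S = 1/6
C² = P²·S² = 16/35 ; C = +0.676123

+0.676123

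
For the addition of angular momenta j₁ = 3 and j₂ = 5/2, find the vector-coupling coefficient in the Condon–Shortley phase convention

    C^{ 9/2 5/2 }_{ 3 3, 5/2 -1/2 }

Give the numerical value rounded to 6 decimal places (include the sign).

triangle: 1!*5!*4!/11! = 2880/39916800
(j±m)!: 6!*0!*2!*3!*7!*2! = 87091200
prefactor² = (2J+1)*Δ*N² = 691200/11
  k=0: +1/(0!*1!*0!*2!*5!*2!) = 1/480
Σ = 1/480  ⇒  CG² = 691200/11*1/480² = 3/11
CG = +√(3/11) = +0.522233

+√(3/11) = +0.522233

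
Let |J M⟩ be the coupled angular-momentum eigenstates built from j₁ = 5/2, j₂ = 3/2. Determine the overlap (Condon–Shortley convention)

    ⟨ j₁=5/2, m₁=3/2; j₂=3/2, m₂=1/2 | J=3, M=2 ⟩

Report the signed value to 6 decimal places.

√[7·1!4!2!/8! · 4!1!2!1!5!1!] = √(48)
  +(−1)^0/∏(0,1,1,2,3,0)! = 1/12  (running 1/12)
  +(−1)^1/∏(1,0,0,1,4,1)! = -1/24  (running 1/24)
⟨..|..⟩ = √(48)·(1/24) = +0.288675

+√(1/12) ≈ +0.288675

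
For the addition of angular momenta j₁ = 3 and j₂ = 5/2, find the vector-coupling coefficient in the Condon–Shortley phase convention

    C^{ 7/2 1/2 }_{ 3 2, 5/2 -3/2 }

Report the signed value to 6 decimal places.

j₁+j₂−J=2  J+j₁−j₂=4  J−j₁+j₂=3  j₁+j₂+J+1=10
(j₁±m₁, j₂±m₂, J±M) = (5,1,1,4,4,3)
P² = 9216/35
sum k=0..1:
  [0] +1/24 = 1/24
  [1] −1/144 = -1/144
S = 5/144
C² = P²·S² = 20/63 ; C = +0.563436

+0.563436  (= +√(20/63))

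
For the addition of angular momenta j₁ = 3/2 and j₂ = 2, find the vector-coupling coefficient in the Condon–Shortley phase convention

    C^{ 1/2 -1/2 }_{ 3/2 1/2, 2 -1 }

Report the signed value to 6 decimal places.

triangle: 3!·0!·1!/5! = 6/120
(j±m)!: 2!·1!·1!·3!·0!·1! = 12
prefactor² = (2J+1)·Δ·N² = 6/5
  k=1: −1/(1!·2!·0!·0!·0!·1!) = -1/2
Σ = -1/2  ⇒  CG² = 6/5·(-1/2)² = 3/10
CG = −√(3/10) = -0.547723

-0.547723  (= −√(3/10))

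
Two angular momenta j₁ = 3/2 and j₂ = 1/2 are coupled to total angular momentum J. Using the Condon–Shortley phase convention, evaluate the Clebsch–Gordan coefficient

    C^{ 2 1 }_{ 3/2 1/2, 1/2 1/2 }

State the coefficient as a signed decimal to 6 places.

triangle: 0!×3!×1!/5! = 6/120
(j±m)!: 2!×1!×1!×0!×3!×1! = 12
prefactor² = (2J+1)×Δ×N² = 3
  k=0: +1/(0!×0!×1!×1!×2!×0!) = 1/2
Σ = 1/2  ⇒  CG² = 3×1/2² = 3/4
CG = +√(3/4) = +0.866025

+0.866025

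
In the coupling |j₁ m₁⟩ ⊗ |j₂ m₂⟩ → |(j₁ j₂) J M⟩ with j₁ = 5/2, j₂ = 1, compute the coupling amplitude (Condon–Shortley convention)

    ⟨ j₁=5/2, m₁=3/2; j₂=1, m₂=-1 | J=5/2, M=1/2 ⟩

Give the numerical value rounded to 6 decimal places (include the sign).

triangle: 1!·4!·1!/7! = 24/5040
(j±m)!: 4!·1!·0!·2!·3!·2! = 576
prefactor² = (2J+1)·Δ·N² = 576/35
  k=0: +1/(0!·1!·1!·0!·3!·1!) = 1/6
Σ = 1/6  ⇒  CG² = 576/35·1/6² = 16/35
CG = +√(16/35) = +0.676123

+0.676123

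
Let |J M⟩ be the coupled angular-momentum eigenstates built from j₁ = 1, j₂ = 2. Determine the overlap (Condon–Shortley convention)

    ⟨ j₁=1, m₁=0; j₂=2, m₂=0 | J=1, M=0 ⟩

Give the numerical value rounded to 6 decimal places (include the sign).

−√(2/5) ≈ -0.632456

j₁+j₂−J=2  J+j₁−j₂=0  J−j₁+j₂=2  j₁+j₂+J+1=5
(j₁±m₁, j₂±m₂, J±M) = (1,1,2,2,1,1)
P² = 2/5
sum k=1..1:
  [1] −1/1 = -1
S = -1
C² = P²·S² = 2/5 ; C = -0.632456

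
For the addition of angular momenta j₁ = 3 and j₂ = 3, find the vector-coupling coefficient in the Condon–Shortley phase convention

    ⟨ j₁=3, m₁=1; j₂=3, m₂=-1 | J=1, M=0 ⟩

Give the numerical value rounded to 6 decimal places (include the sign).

√[3·5!1!1!/8! · 4!2!2!4!1!1!] = √(144/7)
  +(−1)^1/∏(1,4,1,1,0,0)! = -1/24  (running -1/24)
  +(−1)^2/∏(2,3,0,0,1,1)! = 1/12  (running 1/24)
⟨..|..⟩ = √(144/7)·(1/24) = +0.188982

+√(1/28) = +0.188982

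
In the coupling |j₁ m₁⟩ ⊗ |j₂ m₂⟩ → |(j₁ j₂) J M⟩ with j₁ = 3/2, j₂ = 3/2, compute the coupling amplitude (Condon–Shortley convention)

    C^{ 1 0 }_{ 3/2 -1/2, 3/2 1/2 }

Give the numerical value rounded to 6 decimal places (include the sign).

−√(1/20) = -0.223607

j₁+j₂−J=2  J+j₁−j₂=1  J−j₁+j₂=1  j₁+j₂+J+1=5
(j₁±m₁, j₂±m₂, J±M) = (1,2,2,1,1,1)
P² = 1/5
sum k=1..2:
  [1] −1/1 = -1
  [2] +1/2 = 1/2
S = -1/2
C² = P²·S² = 1/20 ; C = -0.223607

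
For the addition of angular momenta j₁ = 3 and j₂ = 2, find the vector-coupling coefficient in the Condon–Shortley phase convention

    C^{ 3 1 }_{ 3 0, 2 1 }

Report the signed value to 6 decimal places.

−√(1/30) ≈ -0.182574

j₁+j₂−J=2  J+j₁−j₂=4  J−j₁+j₂=2  j₁+j₂+J+1=9
(j₁±m₁, j₂±m₂, J±M) = (3,3,3,1,4,2)
P² = 96/5
sum k=1..2:
  [1] −1/8 = -1/8
  [2] +1/12 = 1/12
S = -1/24
C² = P²·S² = 1/30 ; C = -0.182574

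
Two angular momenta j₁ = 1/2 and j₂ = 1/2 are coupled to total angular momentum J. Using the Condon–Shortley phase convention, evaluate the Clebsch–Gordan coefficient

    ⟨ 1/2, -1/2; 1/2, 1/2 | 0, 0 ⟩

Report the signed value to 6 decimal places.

triangle: 1!×0!×0!/2! = 1/2
(j±m)!: 0!×1!×1!×0!×0!×0! = 1
prefactor² = (2J+1)×Δ×N² = 1/2
  k=1: −1/(1!×0!×0!×0!×0!×0!) = -1
Σ = -1  ⇒  CG² = 1/2×(-1)² = 1/2
CG = −√(1/2) = -0.707107

−√(1/2) = -0.707107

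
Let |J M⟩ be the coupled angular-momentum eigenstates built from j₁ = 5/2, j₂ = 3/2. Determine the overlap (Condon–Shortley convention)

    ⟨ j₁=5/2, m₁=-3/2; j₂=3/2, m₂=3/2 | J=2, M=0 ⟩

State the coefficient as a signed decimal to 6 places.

+0.654654

√[5·2!3!1!/7! · 1!4!3!0!2!2!] = √(48/7)
  +(−1)^2/∏(2,0,2,1,1,0)! = 1/4  (running 1/4)
⟨..|..⟩ = √(48/7)·(1/4) = +0.654654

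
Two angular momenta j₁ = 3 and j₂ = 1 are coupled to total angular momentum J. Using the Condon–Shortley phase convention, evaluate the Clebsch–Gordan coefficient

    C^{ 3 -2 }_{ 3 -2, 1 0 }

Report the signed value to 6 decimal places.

triangle: 1!×5!×1!/8! = 120/40320
(j±m)!: 1!×5!×1!×1!×1!×5! = 14400
prefactor² = (2J+1)×Δ×N² = 300
  k=0: +1/(0!×1!×5!×1!×0!×0!) = 1/120
  k=1: −1/(1!×0!×4!×0!×1!×1!) = -1/24
Σ = -1/30  ⇒  CG² = 300×(-1/30)² = 1/3
CG = −√(1/3) = -0.577350

−√(1/3) = -0.577350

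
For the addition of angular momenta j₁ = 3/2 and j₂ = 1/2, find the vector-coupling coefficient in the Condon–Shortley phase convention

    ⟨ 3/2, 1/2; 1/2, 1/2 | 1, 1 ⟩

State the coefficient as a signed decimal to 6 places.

√[3·1!2!0!/4! · 2!1!1!0!2!0!] = √(1)
  +(−1)^1/∏(1,0,0,0,2,0)! = -1/2  (running -1/2)
⟨..|..⟩ = √(1)·(-1/2) = -0.500000

−√(1/4) ≈ -0.500000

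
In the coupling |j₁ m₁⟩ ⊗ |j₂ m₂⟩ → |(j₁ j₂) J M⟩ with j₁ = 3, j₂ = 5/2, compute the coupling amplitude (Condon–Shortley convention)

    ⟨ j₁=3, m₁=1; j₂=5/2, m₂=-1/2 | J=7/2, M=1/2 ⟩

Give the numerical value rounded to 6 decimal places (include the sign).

-0.125988  (= −√(1/63))

triangle: 2!*4!*3!/10! = 288/3628800
(j±m)!: 4!*2!*2!*3!*4!*3! = 82944
prefactor² = (2J+1)*Δ*N² = 9216/175
  k=0: +1/(0!*2!*2!*2!*2!*1!) = 1/16
  k=1: −1/(1!*1!*1!*1!*3!*2!) = -1/12
  k=2: +1/(2!*0!*0!*0!*4!*3!) = 1/288
Σ = -5/288  ⇒  CG² = 9216/175*(-5/288)² = 1/63
CG = −√(1/63) = -0.125988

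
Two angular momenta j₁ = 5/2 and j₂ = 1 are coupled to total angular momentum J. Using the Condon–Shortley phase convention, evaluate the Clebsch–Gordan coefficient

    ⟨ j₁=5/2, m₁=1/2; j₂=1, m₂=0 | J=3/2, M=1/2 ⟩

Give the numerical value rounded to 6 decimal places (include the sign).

-0.632456

triangle: 2!×3!×0!/6! = 12/720
(j±m)!: 3!×2!×1!×1!×2!×1! = 24
prefactor² = (2J+1)×Δ×N² = 8/5
  k=1: −1/(1!×1!×1!×0!×2!×0!) = -1/2
Σ = -1/2  ⇒  CG² = 8/5×(-1/2)² = 2/5
CG = −√(2/5) = -0.632456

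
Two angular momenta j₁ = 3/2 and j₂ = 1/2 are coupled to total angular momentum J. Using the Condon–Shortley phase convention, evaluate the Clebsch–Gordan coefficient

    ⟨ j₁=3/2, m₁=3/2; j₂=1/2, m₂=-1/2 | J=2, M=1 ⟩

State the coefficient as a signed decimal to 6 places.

j₁+j₂−J=0  J+j₁−j₂=3  J−j₁+j₂=1  j₁+j₂+J+1=5
(j₁±m₁, j₂±m₂, J±M) = (3,0,0,1,3,1)
P² = 9
sum k=0..0:
  [0] +1/6 = 1/6
S = 1/6
C² = P²·S² = 1/4 ; C = +0.500000

+0.500000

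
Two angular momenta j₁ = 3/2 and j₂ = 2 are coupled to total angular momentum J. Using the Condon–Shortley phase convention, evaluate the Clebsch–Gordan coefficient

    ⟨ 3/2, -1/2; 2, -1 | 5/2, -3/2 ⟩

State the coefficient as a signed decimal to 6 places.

triangle: 1!*2!*3!/7! = 12/5040
(j±m)!: 1!*2!*1!*3!*1!*4! = 288
prefactor² = (2J+1)*Δ*N² = 144/35
  k=0: +1/(0!*1!*2!*1!*0!*2!) = 1/4
  k=1: −1/(1!*0!*1!*0!*1!*3!) = -1/6
Σ = 1/12  ⇒  CG² = 144/35*1/12² = 1/35
CG = +√(1/35) = +0.169031

+√(1/35) = +0.169031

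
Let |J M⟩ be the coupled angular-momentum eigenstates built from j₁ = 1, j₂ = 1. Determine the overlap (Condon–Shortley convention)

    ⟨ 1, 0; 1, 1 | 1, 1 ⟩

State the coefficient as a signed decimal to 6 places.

−√(1/2) = -0.707107

triangle: 1!×1!×1!/4! = 1/24
(j±m)!: 1!×1!×2!×0!×2!×0! = 4
prefactor² = (2J+1)×Δ×N² = 1/2
  k=1: −1/(1!×0!×0!×1!×1!×0!) = -1
Σ = -1  ⇒  CG² = 1/2×(-1)² = 1/2
CG = −√(1/2) = -0.707107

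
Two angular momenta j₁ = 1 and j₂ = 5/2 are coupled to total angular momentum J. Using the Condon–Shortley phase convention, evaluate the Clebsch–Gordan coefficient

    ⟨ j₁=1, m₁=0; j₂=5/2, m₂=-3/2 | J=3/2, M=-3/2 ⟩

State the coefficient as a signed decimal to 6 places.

−√(4/15) = -0.516398

triangle: 2!×0!×3!/6! = 12/720
(j±m)!: 1!×1!×1!×4!×0!×3! = 144
prefactor² = (2J+1)×Δ×N² = 48/5
  k=1: −1/(1!×1!×0!×0!×0!×3!) = -1/6
Σ = -1/6  ⇒  CG² = 48/5×(-1/6)² = 4/15
CG = −√(4/15) = -0.516398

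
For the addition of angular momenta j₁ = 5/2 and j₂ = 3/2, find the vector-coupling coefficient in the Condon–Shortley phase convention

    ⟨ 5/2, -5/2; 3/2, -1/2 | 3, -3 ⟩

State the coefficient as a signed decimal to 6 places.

√[7·1!4!2!/8! · 0!5!1!2!0!6!] = √(1440)
  +(−1)^1/∏(1,0,4,0,0,2)! = -1/48  (running -1/48)
⟨..|..⟩ = √(1440)·(-1/48) = -0.790569

-0.790569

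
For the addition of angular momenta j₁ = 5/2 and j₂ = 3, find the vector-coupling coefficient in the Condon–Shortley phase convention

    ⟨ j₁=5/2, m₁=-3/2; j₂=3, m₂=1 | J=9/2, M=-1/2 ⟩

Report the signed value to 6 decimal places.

−√(35/99) ≈ -0.594588

√[10·1!4!5!/11! · 1!4!4!2!4!5!] = √(184320/77)
  +(−1)^0/∏(0,1,4,4,0,1)! = 1/576  (running 1/576)
  +(−1)^1/∏(1,0,3,3,1,2)! = -1/72  (running -7/576)
⟨..|..⟩ = √(184320/77)·(-7/576) = -0.594588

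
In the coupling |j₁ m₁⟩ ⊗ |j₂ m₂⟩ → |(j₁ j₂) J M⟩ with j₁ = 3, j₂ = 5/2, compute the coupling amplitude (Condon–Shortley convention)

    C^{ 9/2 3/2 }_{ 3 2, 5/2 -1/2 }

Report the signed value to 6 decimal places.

+0.604815

√[10·1!5!4!/11! · 5!1!2!3!6!3!] = √(345600/77)
  +(−1)^0/∏(0,1,1,2,4,2)! = 1/96  (running 1/96)
  +(−1)^1/∏(1,0,0,1,5,3)! = -1/720  (running 13/1440)
⟨..|..⟩ = √(345600/77)·(13/1440) = +0.604815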